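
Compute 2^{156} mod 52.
40

Using successive squaring:
Binary expansion of 156: 10011100
Powers of 2 mod 52 (each is the square of the previous):
  2^1 ≡ 2 (mod 52)
  2^2 ≡ 2² = 4 ≡ 4 (mod 52)
  2^4 ≡ 4² = 16 ≡ 16 (mod 52)
  2^8 ≡ 16² = 256 ≡ 48 (mod 52)
  2^16 ≡ 48² = 2304 ≡ 16 (mod 52)
  2^32 ≡ 16² = 256 ≡ 48 (mod 52)
  2^64 ≡ 48² = 2304 ≡ 16 (mod 52)
  2^128 ≡ 16² = 256 ≡ 48 (mod 52)
156 = 128 + 16 + 8 + 4, so 2^156 = 2^128 × 2^16 × 2^8 × 2^4 ≡ 48 × 16 × 48 × 16 (mod 52)
Multiplying step by step:
  48 × 16 = 768 ≡ 40 (mod 52)
  40 × 48 = 1920 ≡ 48 (mod 52)
  48 × 16 = 768 ≡ 40 (mod 52)
Result: 2^156 ≡ 40 (mod 52)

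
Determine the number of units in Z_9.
6

Prime factorization: 9 = 3^2
Using the formula φ(n) = n × Π(1 - 1/p) for each prime factor p:
φ(9) = 9 × (1 - 1/3)
φ(9) = 6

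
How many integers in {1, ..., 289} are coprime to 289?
272

Prime factorization: 289 = 17^2
Using the formula φ(n) = n × Π(1 - 1/p) for each prime factor p:
φ(289) = 289 × (1 - 1/17)
φ(289) = 272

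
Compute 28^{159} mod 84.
28

Using successive squaring:
Binary expansion of 159: 10011111
Powers of 28 mod 84 (each is the square of the previous):
  28^1 ≡ 28 (mod 84)
  28^2 ≡ 28² = 784 ≡ 28 (mod 84)
  28^4 ≡ 28² = 784 ≡ 28 (mod 84)
  28^8 ≡ 28² = 784 ≡ 28 (mod 84)
  28^16 ≡ 28² = 784 ≡ 28 (mod 84)
  28^32 ≡ 28² = 784 ≡ 28 (mod 84)
  28^64 ≡ 28² = 784 ≡ 28 (mod 84)
  28^128 ≡ 28² = 784 ≡ 28 (mod 84)
159 = 128 + 16 + 8 + 4 + 2 + 1, so 28^159 = 28^128 × 28^16 × 28^8 × 28^4 × 28^2 × 28^1 ≡ 28 × 28 × 28 × 28 × 28 × 28 (mod 84)
Multiplying step by step:
  28 × 28 = 784 ≡ 28 (mod 84)
  28 × 28 = 784 ≡ 28 (mod 84)
  28 × 28 = 784 ≡ 28 (mod 84)
  28 × 28 = 784 ≡ 28 (mod 84)
  28 × 28 = 784 ≡ 28 (mod 84)
Result: 28^159 ≡ 28 (mod 84)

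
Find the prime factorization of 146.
2 × 73

Divide by primes starting from smallest:
146 ÷ 2 = 73
73 ÷ 73 = 1

146 = 2 × 73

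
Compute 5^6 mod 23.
6 = 4 + 2 (binary 110). Repeated squaring mod 23: 5^1 ≡ 5; 5^2 ≡ 5² = 25 ≡ 2; 5^4 ≡ 2² = 4 ≡ 4. Multiply: 5^6 = 5^4 × 5^2 ≡ 4 × 2 (mod 23): 4 × 2 = 8 ≡ 8. So 5^6 ≡ 8 (mod 23).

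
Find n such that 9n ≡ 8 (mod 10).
2

Since gcd(9, 10) = 1 divides 8, a solution exists.
Multiply both sides by the inverse of 9 mod 10:
  9^(-1) mod 10 = 9
  x ≡ 9 × 8 ≡ 72 ≡ 2 (mod 10)
Verification: 9 × 2 = 18 = 1 × 10 + 8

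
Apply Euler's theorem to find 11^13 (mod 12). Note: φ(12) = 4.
By Euler: 11^{4} ≡ 1 (mod 12) since gcd(11, 12) = 1. 13 = 3×4 + 1. So 11^{13} ≡ 11^{1} ≡ 11 (mod 12)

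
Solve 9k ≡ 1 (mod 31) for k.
7

Using Extended Euclidean Algorithm:
gcd(9, 31) = 1
Bezout coefficients: 9 × 7 + 31 × -2 = 1
So 9 × 7 ≡ 1 (mod 31)
The inverse is 7 mod 31 = 7
Verification: 9 × 7 = 63 = 2 × 31 + 1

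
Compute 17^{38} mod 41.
21

Using successive squaring:
Binary expansion of 38: 100110
Powers of 17 mod 41 (each is the square of the previous):
  17^1 ≡ 17 (mod 41)
  17^2 ≡ 17² = 289 ≡ 2 (mod 41)
  17^4 ≡ 2² = 4 ≡ 4 (mod 41)
  17^8 ≡ 4² = 16 ≡ 16 (mod 41)
  17^16 ≡ 16² = 256 ≡ 10 (mod 41)
  17^32 ≡ 10² = 100 ≡ 18 (mod 41)
38 = 32 + 4 + 2, so 17^38 = 17^32 × 17^4 × 17^2 ≡ 18 × 4 × 2 (mod 41)
Multiplying step by step:
  18 × 4 = 72 ≡ 31 (mod 41)
  31 × 2 = 62 ≡ 21 (mod 41)
Result: 17^38 ≡ 21 (mod 41)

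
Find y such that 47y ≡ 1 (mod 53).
47^(-1) ≡ 44 (mod 53). Verification: 47 × 44 = 2068 ≡ 1 (mod 53)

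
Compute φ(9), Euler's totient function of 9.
6

Prime factorization: 9 = 3^2
Using the formula φ(n) = n × Π(1 - 1/p) for each prime factor p:
φ(9) = 9 × (1 - 1/3)
φ(9) = 6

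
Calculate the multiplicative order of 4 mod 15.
Powers of 4 mod 15: 4^1≡4, 4^2≡1. Order = 2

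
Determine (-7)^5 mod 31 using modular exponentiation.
(-7) ≡ 24 (mod 31). 5 = 4 + 1 (binary 101). Repeated squaring mod 31: 24^1 ≡ 24; 24^2 ≡ 24² = 576 ≡ 18; 24^4 ≡ 18² = 324 ≡ 14. Multiply: (-7)^5 ≡ 24^4 × 24^1 ≡ 14 × 24 (mod 31): 14 × 24 = 336 ≡ 26. So (-7)^5 ≡ 26 (mod 31).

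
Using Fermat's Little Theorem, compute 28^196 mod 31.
By Fermat: 28^{30} ≡ 1 (mod 31). 196 = 6×30 + 16. So 28^{196} ≡ 28^{16} ≡ 28 (mod 31)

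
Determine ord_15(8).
Powers of 8 mod 15: 8^1≡8, 8^2≡4, 8^3≡2, 8^4≡1. Order = 4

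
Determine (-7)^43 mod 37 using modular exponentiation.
Using Fermat: (-7)^{36} ≡ 1 (mod 37). 43 ≡ 7 (mod 36). So (-7)^{43} ≡ (-7)^{7} ≡ 3 (mod 37)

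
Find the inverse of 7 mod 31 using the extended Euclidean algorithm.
Extended GCD: 7(9) + 31(-2) = 1. So 7^(-1) ≡ 9 ≡ 9 (mod 31). Verify: 7 × 9 = 63 ≡ 1 (mod 31)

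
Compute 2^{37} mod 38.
2

Using successive squaring:
Binary expansion of 37: 100101
Powers of 2 mod 38 (each is the square of the previous):
  2^1 ≡ 2 (mod 38)
  2^2 ≡ 2² = 4 ≡ 4 (mod 38)
  2^4 ≡ 4² = 16 ≡ 16 (mod 38)
  2^8 ≡ 16² = 256 ≡ 28 (mod 38)
  2^16 ≡ 28² = 784 ≡ 24 (mod 38)
  2^32 ≡ 24² = 576 ≡ 6 (mod 38)
37 = 32 + 4 + 1, so 2^37 = 2^32 × 2^4 × 2^1 ≡ 6 × 16 × 2 (mod 38)
Multiplying step by step:
  6 × 16 = 96 ≡ 20 (mod 38)
  20 × 2 = 40 ≡ 2 (mod 38)
Result: 2^37 ≡ 2 (mod 38)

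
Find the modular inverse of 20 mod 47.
20^(-1) ≡ 40 (mod 47). Verification: 20 × 40 = 800 ≡ 1 (mod 47)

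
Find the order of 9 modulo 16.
Powers of 9 mod 16: 9^1≡9, 9^2≡1. Order = 2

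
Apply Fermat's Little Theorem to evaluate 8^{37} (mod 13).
8

By Fermat's Little Theorem, a^(p-1) ≡ 1 (mod p) for prime p and gcd(a, p) = 1
Here p = 13, so 8^12 ≡ 1 (mod 13)
We can reduce the exponent: 37 mod 12 = 1
So 8^37 ≡ 8^1 (mod 13)
Computing: 8^1 mod 13 = 8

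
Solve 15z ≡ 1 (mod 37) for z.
15^(-1) ≡ 5 (mod 37). Verification: 15 × 5 = 75 ≡ 1 (mod 37)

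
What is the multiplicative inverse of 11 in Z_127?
11^(-1) ≡ 104 (mod 127). Verification: 11 × 104 = 1144 ≡ 1 (mod 127)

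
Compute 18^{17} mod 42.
30

Using successive squaring:
Binary expansion of 17: 10001
Powers of 18 mod 42 (each is the square of the previous):
  18^1 ≡ 18 (mod 42)
  18^2 ≡ 18² = 324 ≡ 30 (mod 42)
  18^4 ≡ 30² = 900 ≡ 18 (mod 42)
  18^8 ≡ 18² = 324 ≡ 30 (mod 42)
  18^16 ≡ 30² = 900 ≡ 18 (mod 42)
17 = 16 + 1, so 18^17 = 18^16 × 18^1 ≡ 18 × 18 (mod 42)
Multiplying step by step:
  18 × 18 = 324 ≡ 30 (mod 42)
Result: 18^17 ≡ 30 (mod 42)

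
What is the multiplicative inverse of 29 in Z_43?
3

Using Extended Euclidean Algorithm:
gcd(29, 43) = 1
Bezout coefficients: 29 × 3 + 43 × -2 = 1
So 29 × 3 ≡ 1 (mod 43)
The inverse is 3 mod 43 = 3
Verification: 29 × 3 = 87 = 2 × 43 + 1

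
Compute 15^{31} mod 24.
15

Using successive squaring:
Binary expansion of 31: 11111
Powers of 15 mod 24 (each is the square of the previous):
  15^1 ≡ 15 (mod 24)
  15^2 ≡ 15² = 225 ≡ 9 (mod 24)
  15^4 ≡ 9² = 81 ≡ 9 (mod 24)
  15^8 ≡ 9² = 81 ≡ 9 (mod 24)
  15^16 ≡ 9² = 81 ≡ 9 (mod 24)
31 = 16 + 8 + 4 + 2 + 1, so 15^31 = 15^16 × 15^8 × 15^4 × 15^2 × 15^1 ≡ 9 × 9 × 9 × 9 × 15 (mod 24)
Multiplying step by step:
  9 × 9 = 81 ≡ 9 (mod 24)
  9 × 9 = 81 ≡ 9 (mod 24)
  9 × 9 = 81 ≡ 9 (mod 24)
  9 × 15 = 135 ≡ 15 (mod 24)
Result: 15^31 ≡ 15 (mod 24)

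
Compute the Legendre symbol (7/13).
(7/13) = 7^{6} mod 13 = -1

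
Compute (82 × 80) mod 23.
5

(82 × 80) = 6560
6560 mod 23 = 5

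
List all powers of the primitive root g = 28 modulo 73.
g^1, g^2, ..., g^{72} mod 73: {28, 54, 52, 69, 34, 3, 11, 16, 10, 61, 29, 9, 33, 48, 30, 37, 14, 27, 26, 71, 17, 38, 42, 8, 5, 67, 51, 41, 53, 24, 15, 55, 7, 50, 13, 72, 45, 19, 21, 4, 39, 70, 62, 57, 63, 12, 44, 64, 40, 25, 43, 36, 59, 46, 47, 2, 56, 35, 31, 65, 68, 6, 22, 32, 20, 49, 58, 18, 66, 23, 60, 1}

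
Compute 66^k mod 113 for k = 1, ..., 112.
g^1, g^2, ..., g^{112} mod 113: {66, 62, 24, 2, 19, 11, 48, 4, 38, 22, 96, 8, 76, 44, 79, 16, 39, 88, 45, 32, 78, 63, 90, 64, 43, 13, 67, 15, 86, 26, 21, 30, 59, 52, 42, 60, 5, 104, 84, 7, 10, 95, 55, 14, 20, 77, 110, 28, 40, 41, 107, 56, 80, 82, 101, 112, 47, 51, 89, 111, 94, 102, 65, 109, 75, 91, 17, 105, 37, 69, 34, 97, 74, 25, 68, 81, 35, 50, 23, 49, 70, 100, 46, 98, 27, 87, 92, 83, 54, 61, 71, 53, 108, 9, 29, 106, 103, 18, 58, 99, 93, 36, 3, 85, 73, 72, 6, 57, 33, 31, 12, 1}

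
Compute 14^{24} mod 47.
14

Using successive squaring:
Binary expansion of 24: 11000
Powers of 14 mod 47 (each is the square of the previous):
  14^1 ≡ 14 (mod 47)
  14^2 ≡ 14² = 196 ≡ 8 (mod 47)
  14^4 ≡ 8² = 64 ≡ 17 (mod 47)
  14^8 ≡ 17² = 289 ≡ 7 (mod 47)
  14^16 ≡ 7² = 49 ≡ 2 (mod 47)
24 = 16 + 8, so 14^24 = 14^16 × 14^8 ≡ 2 × 7 (mod 47)
Multiplying step by step:
  2 × 7 = 14 ≡ 14 (mod 47)
Result: 14^24 ≡ 14 (mod 47)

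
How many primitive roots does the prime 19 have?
Number of primitive roots mod 19 = φ(18) = 6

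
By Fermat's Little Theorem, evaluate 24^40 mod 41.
By Fermat's Little Theorem, 24^{40} ≡ 1 (mod 41) since 41 is prime and gcd(24, 41) = 1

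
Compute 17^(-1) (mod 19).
17^(-1) ≡ 9 (mod 19). Verification: 17 × 9 = 153 ≡ 1 (mod 19)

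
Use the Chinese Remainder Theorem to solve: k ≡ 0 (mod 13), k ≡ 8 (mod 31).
39

Using the Chinese Remainder Theorem:
M = product of moduli = 403
For equation 1: M_1 = 31, 31 ≡ 5 (mod 13), inverse of 31 mod 13 is 8 (check: 5 × 8 = 40 ≡ 1 (mod 13))
For equation 2: M_2 = 13, 13 ≡ 13 (mod 31), inverse of 13 mod 31 is 12 (check: 13 × 12 = 156 ≡ 1 (mod 31))
Combine: k ≡ Σ r_i×M_i×(M_i⁻¹ mod m_i) = 0×31×8 + 8×13×12 = 0 + 1248 = 1248
1248 mod 403 = 39
k ≡ 39 (mod 403)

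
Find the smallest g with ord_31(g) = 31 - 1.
p - 1 = 30 has prime divisors 2, 3, 5. h is a primitive root mod 31 iff h^(30/q) ≢ 1 (mod 31) for each such q.
h = 2: 2^15 ≡ 1, 2^10 ≡ 1, 2^6 ≡ 2 (mod 31); 2^15 ≡ 1, so not a primitive root.
h = 3: 3^15 ≡ 30, 3^10 ≡ 25, 3^6 ≡ 16 (mod 31); none is 1, so 3 has order 30 and is a primitive root.
The smallest primitive root mod 31 is g = 3.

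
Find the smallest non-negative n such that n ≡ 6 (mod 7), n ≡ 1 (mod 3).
13

Using the Chinese Remainder Theorem:
M = product of moduli = 21
For equation 1: M_1 = 3, 3 ≡ 3 (mod 7), inverse of 3 mod 7 is 5 (check: 3 × 5 = 15 ≡ 1 (mod 7))
For equation 2: M_2 = 7, 7 ≡ 1 (mod 3), inverse of 7 mod 3 is 1 (check: 1 × 1 = 1 ≡ 1 (mod 3))
Combine: n ≡ Σ r_i×M_i×(M_i⁻¹ mod m_i) = 6×3×5 + 1×7×1 = 90 + 7 = 97
97 mod 21 = 13
n ≡ 13 (mod 21)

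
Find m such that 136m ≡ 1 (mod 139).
136^(-1) ≡ 46 (mod 139). Verification: 136 × 46 = 6256 ≡ 1 (mod 139)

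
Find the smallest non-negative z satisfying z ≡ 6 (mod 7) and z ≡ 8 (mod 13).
M = 7 × 13 = 91. M₁ = 13, y₁ ≡ 6 (mod 7). M₂ = 7, y₂ ≡ 2 (mod 13). z = 6×13×6 + 8×7×2 ≡ 34 (mod 91)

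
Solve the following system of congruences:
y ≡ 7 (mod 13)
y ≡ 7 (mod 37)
7

Using the Chinese Remainder Theorem:
M = product of moduli = 481
For equation 1: M_1 = 37, 37 ≡ 11 (mod 13), inverse of 37 mod 13 is 6 (check: 11 × 6 = 66 ≡ 1 (mod 13))
For equation 2: M_2 = 13, 13 ≡ 13 (mod 37), inverse of 13 mod 37 is 20 (check: 13 × 20 = 260 ≡ 1 (mod 37))
Combine: y ≡ Σ r_i×M_i×(M_i⁻¹ mod m_i) = 7×37×6 + 7×13×20 = 1554 + 1820 = 3374
3374 mod 481 = 7
y ≡ 7 (mod 481)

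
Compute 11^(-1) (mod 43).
11^(-1) ≡ 4 (mod 43). Verification: 11 × 4 = 44 ≡ 1 (mod 43)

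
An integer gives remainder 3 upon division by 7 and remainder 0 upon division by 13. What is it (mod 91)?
M = 7 × 13 = 91. M₁ = 13, y₁ ≡ 6 (mod 7). M₂ = 7, y₂ ≡ 2 (mod 13). r = 3×13×6 + 0×7×2 ≡ 52 (mod 91). The smallest positive such number is 52.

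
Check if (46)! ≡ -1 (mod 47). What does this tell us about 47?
(46)! mod 47 = 46. Since this equals -1 (mod 47), Wilson confirms 47 is prime.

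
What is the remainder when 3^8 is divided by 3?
3 ≡ 0 (mod 3). 8 = 8 (binary 1000). Repeated squaring mod 3: 0^1 ≡ 0; 0^2 ≡ 0² = 0 ≡ 0; 0^4 ≡ 0² = 0 ≡ 0; 0^8 ≡ 0² = 0 ≡ 0. So 3^8 ≡ 0 (mod 3).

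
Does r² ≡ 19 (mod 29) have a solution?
By Euler's criterion: 19^{14} ≡ 28 (mod 29). Since this equals -1 (≡ 28), 19 is not a QR.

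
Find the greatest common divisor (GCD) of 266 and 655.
1

Using the Euclidean algorithm:
266 = 0 × 655 + 266
655 = 2 × 266 + 123
266 = 2 × 123 + 20
123 = 6 × 20 + 3
20 = 6 × 3 + 2
3 = 1 × 2 + 1
2 = 2 × 1 + 0

GCD(266, 655) = 1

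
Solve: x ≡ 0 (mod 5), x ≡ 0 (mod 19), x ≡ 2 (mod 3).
M = 5 × 19 × 3 = 285. M₁ = 57, y₁ ≡ 3 (mod 5). M₂ = 15, y₂ ≡ 14 (mod 19). M₃ = 95, y₃ ≡ 2 (mod 3). x = 0×57×3 + 0×15×14 + 2×95×2 ≡ 95 (mod 285)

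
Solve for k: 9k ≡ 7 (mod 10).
3

Since gcd(9, 10) = 1 divides 7, a solution exists.
Multiply both sides by the inverse of 9 mod 10:
  9^(-1) mod 10 = 9
  x ≡ 9 × 7 ≡ 63 ≡ 3 (mod 10)
Verification: 9 × 3 = 27 = 2 × 10 + 7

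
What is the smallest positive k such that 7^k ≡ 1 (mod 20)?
Powers of 7 mod 20: 7^1≡7, 7^2≡9, 7^3≡3, 7^4≡1. Order = 4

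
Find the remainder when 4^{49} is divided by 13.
By Fermat: 4^{12} ≡ 1 (mod 13). 49 = 4×12 + 1. So 4^{49} ≡ 4^{1} ≡ 4 (mod 13)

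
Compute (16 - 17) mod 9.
8

(16 - 17) = -1
-1 mod 9 = 8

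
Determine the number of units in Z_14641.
13310

Prime factorization: 14641 = 11^4
Using the formula φ(n) = n × Π(1 - 1/p) for each prime factor p:
φ(14641) = 14641 × (1 - 1/11)
φ(14641) = 13310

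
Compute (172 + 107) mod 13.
6

(172 + 107) = 279
279 mod 13 = 6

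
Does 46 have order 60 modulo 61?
p - 1 = 60 has prime divisors 2, 3, 5. Check 46^(60/q) mod 61 for each: 46^(60/2) = 46^30 ≡ 1, 46^(60/3) = 46^20 ≡ 47, 46^(60/5) = 46^12 ≡ 58 (mod 61). Since 46^30 ≡ 1 (mod 61), the order of 46 divides 30 (in fact the order is 30) ≠ 60, so it is not a primitive root.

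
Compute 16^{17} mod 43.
11

Using successive squaring:
Binary expansion of 17: 10001
Powers of 16 mod 43 (each is the square of the previous):
  16^1 ≡ 16 (mod 43)
  16^2 ≡ 16² = 256 ≡ 41 (mod 43)
  16^4 ≡ 41² = 1681 ≡ 4 (mod 43)
  16^8 ≡ 4² = 16 ≡ 16 (mod 43)
  16^16 ≡ 16² = 256 ≡ 41 (mod 43)
17 = 16 + 1, so 16^17 = 16^16 × 16^1 ≡ 41 × 16 (mod 43)
Multiplying step by step:
  41 × 16 = 656 ≡ 11 (mod 43)
Result: 16^17 ≡ 11 (mod 43)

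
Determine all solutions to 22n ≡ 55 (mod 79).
42

Since gcd(22, 79) = 1 divides 55, a solution exists.
Multiply both sides by the inverse of 22 mod 79:
  22^(-1) mod 79 = 18
  x ≡ 18 × 55 ≡ 990 ≡ 42 (mod 79)
Verification: 22 × 42 = 924 = 11 × 79 + 55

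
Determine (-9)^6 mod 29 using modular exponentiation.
(-9) ≡ 20 (mod 29). 6 = 4 + 2 (binary 110). Repeated squaring mod 29: 20^1 ≡ 20; 20^2 ≡ 20² = 400 ≡ 23; 20^4 ≡ 23² = 529 ≡ 7. Multiply: (-9)^6 ≡ 20^4 × 20^2 ≡ 7 × 23 (mod 29): 7 × 23 = 161 ≡ 16. So (-9)^6 ≡ 16 (mod 29).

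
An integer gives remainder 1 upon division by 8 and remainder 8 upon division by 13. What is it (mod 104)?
M = 8 × 13 = 104. M₁ = 13, y₁ ≡ 5 (mod 8). M₂ = 8, y₂ ≡ 5 (mod 13). t = 1×13×5 + 8×8×5 ≡ 73 (mod 104). The smallest positive such number is 73.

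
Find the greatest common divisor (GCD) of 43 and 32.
1

Using the Euclidean algorithm:
43 = 1 × 32 + 11
32 = 2 × 11 + 10
11 = 1 × 10 + 1
10 = 10 × 1 + 0

GCD(43, 32) = 1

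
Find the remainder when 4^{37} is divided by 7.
By Fermat: 4^{6} ≡ 1 (mod 7). 37 = 6×6 + 1. So 4^{37} ≡ 4^{1} ≡ 4 (mod 7)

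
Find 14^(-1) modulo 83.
6

Using Extended Euclidean Algorithm:
gcd(14, 83) = 1
Bezout coefficients: 14 × 6 + 83 × -1 = 1
So 14 × 6 ≡ 1 (mod 83)
The inverse is 6 mod 83 = 6
Verification: 14 × 6 = 84 = 1 × 83 + 1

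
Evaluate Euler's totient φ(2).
1

Prime factorization: 2 = 2
Using the formula φ(n) = n × Π(1 - 1/p) for each prime factor p:
φ(2) = 2 × (1 - 1/2)
φ(2) = 1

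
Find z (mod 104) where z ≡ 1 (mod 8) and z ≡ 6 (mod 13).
M = 8 × 13 = 104. M₁ = 13, y₁ ≡ 5 (mod 8). M₂ = 8, y₂ ≡ 5 (mod 13). z = 1×13×5 + 6×8×5 ≡ 97 (mod 104)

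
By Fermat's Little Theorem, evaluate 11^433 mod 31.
By Fermat: 11^{30} ≡ 1 (mod 31). 433 ≡ 13 (mod 30). So 11^{433} ≡ 11^{13} ≡ 21 (mod 31)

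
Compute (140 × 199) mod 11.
8

(140 × 199) = 27860
27860 mod 11 = 8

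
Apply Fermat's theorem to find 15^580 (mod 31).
By Fermat: 15^{30} ≡ 1 (mod 31). 580 ≡ 10 (mod 30). So 15^{580} ≡ 15^{10} ≡ 1 (mod 31)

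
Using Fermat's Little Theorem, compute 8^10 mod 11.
By Fermat's Little Theorem, 8^{10} ≡ 1 (mod 11) since 11 is prime and gcd(8, 11) = 1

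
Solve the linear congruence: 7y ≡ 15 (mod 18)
15

Since gcd(7, 18) = 1 divides 15, a solution exists.
Multiply both sides by the inverse of 7 mod 18:
  7^(-1) mod 18 = 13
  x ≡ 13 × 15 ≡ 195 ≡ 15 (mod 18)
Verification: 7 × 15 = 105 = 5 × 18 + 15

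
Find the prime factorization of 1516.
2^2 × 379

Divide by primes starting from smallest:
1516 ÷ 2 = 758
758 ÷ 2 = 379
379 ÷ 379 = 1

1516 = 2^2 × 379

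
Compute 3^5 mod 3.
3 ≡ 0 (mod 3). 5 = 4 + 1 (binary 101). Repeated squaring mod 3: 0^1 ≡ 0; 0^2 ≡ 0² = 0 ≡ 0; 0^4 ≡ 0² = 0 ≡ 0. Multiply: 3^5 ≡ 0^4 × 0^1 ≡ 0 × 0 (mod 3): 0 × 0 = 0 ≡ 0. So 3^5 ≡ 0 (mod 3).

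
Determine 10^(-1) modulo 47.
10^(-1) ≡ 33 (mod 47). Verification: 10 × 33 = 330 ≡ 1 (mod 47)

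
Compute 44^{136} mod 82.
42

Using successive squaring:
Binary expansion of 136: 10001000
Powers of 44 mod 82 (each is the square of the previous):
  44^1 ≡ 44 (mod 82)
  44^2 ≡ 44² = 1936 ≡ 50 (mod 82)
  44^4 ≡ 50² = 2500 ≡ 40 (mod 82)
  44^8 ≡ 40² = 1600 ≡ 42 (mod 82)
  44^16 ≡ 42² = 1764 ≡ 42 (mod 82)
  44^32 ≡ 42² = 1764 ≡ 42 (mod 82)
  44^64 ≡ 42² = 1764 ≡ 42 (mod 82)
  44^128 ≡ 42² = 1764 ≡ 42 (mod 82)
136 = 128 + 8, so 44^136 = 44^128 × 44^8 ≡ 42 × 42 (mod 82)
Multiplying step by step:
  42 × 42 = 1764 ≡ 42 (mod 82)
Result: 44^136 ≡ 42 (mod 82)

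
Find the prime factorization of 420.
2^2 × 3 × 5 × 7

Divide by primes starting from smallest:
420 ÷ 2 = 210
210 ÷ 2 = 105
105 ÷ 3 = 35
35 ÷ 5 = 7
7 ÷ 7 = 1

420 = 2^2 × 3 × 5 × 7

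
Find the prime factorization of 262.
2 × 131

Divide by primes starting from smallest:
262 ÷ 2 = 131
131 ÷ 131 = 1

262 = 2 × 131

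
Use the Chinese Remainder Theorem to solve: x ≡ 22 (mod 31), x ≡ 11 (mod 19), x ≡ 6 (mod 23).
4951

Using the Chinese Remainder Theorem:
M = product of moduli = 13547
For equation 1: M_1 = 437, 437 ≡ 3 (mod 31), inverse of 437 mod 31 is 21 (check: 3 × 21 = 63 ≡ 1 (mod 31))
For equation 2: M_2 = 713, 713 ≡ 10 (mod 19), inverse of 713 mod 19 is 2 (check: 10 × 2 = 20 ≡ 1 (mod 19))
For equation 3: M_3 = 589, 589 ≡ 14 (mod 23), inverse of 589 mod 23 is 5 (check: 14 × 5 = 70 ≡ 1 (mod 23))
Combine: x ≡ Σ r_i×M_i×(M_i⁻¹ mod m_i) = 22×437×21 + 11×713×2 + 6×589×5 = 201894 + 15686 + 17670 = 235250
235250 mod 13547 = 4951
x ≡ 4951 (mod 13547)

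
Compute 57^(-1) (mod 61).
57^(-1) ≡ 15 (mod 61). Verification: 57 × 15 = 855 ≡ 1 (mod 61)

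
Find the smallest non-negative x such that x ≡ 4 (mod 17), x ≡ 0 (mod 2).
4

Using the Chinese Remainder Theorem:
M = product of moduli = 34
For equation 1: M_1 = 2, 2 ≡ 2 (mod 17), inverse of 2 mod 17 is 9 (check: 2 × 9 = 18 ≡ 1 (mod 17))
For equation 2: M_2 = 17, 17 ≡ 1 (mod 2), inverse of 17 mod 2 is 1 (check: 1 × 1 = 1 ≡ 1 (mod 2))
Combine: x ≡ Σ r_i×M_i×(M_i⁻¹ mod m_i) = 4×2×9 + 0×17×1 = 72 + 0 = 72
72 mod 34 = 4
x ≡ 4 (mod 34)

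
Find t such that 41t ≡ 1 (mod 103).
41^(-1) ≡ 98 (mod 103). Verification: 41 × 98 = 4018 ≡ 1 (mod 103)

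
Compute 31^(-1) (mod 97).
72

Using Extended Euclidean Algorithm:
gcd(31, 97) = 1
Bezout coefficients: 31 × -25 + 97 × 8 = 1
So 31 × -25 ≡ 1 (mod 97)
The inverse is -25 mod 97 = 72
Verification: 31 × 72 = 2232 = 23 × 97 + 1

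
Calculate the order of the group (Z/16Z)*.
8

Prime factorization: 16 = 2^4
Using the formula φ(n) = n × Π(1 - 1/p) for each prime factor p:
φ(16) = 16 × (1 - 1/2)
φ(16) = 8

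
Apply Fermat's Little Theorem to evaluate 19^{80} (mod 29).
23

By Fermat's Little Theorem, a^(p-1) ≡ 1 (mod p) for prime p and gcd(a, p) = 1
Here p = 29, so 19^28 ≡ 1 (mod 29)
We can reduce the exponent: 80 mod 28 = 24
So 19^80 ≡ 19^24 (mod 29)
Computing: 19^24 mod 29 = 23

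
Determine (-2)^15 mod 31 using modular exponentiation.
Using repeated squaring. (-2) ≡ 29 (mod 31). 15 = 8 + 4 + 2 + 1 (binary 1111). Repeated squaring mod 31: 29^1 ≡ 29; 29^2 ≡ 29² = 841 ≡ 4; 29^4 ≡ 4² = 16 ≡ 16; 29^8 ≡ 16² = 256 ≡ 8. Multiply: (-2)^15 ≡ 29^8 × 29^4 × 29^2 × 29^1 ≡ 8 × 16 × 4 × 29 (mod 31): 8 × 16 = 128 ≡ 4; 4 × 4 = 16 ≡ 16; 16 × 29 = 464 ≡ 30. So (-2)^15 ≡ 30 (mod 31).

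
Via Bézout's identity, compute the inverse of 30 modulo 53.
Extended GCD: 30(23) + 53(-13) = 1. So 30^(-1) ≡ 23 ≡ 23 (mod 53). Verify: 30 × 23 = 690 ≡ 1 (mod 53)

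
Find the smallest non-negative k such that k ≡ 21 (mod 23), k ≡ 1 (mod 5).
21

Using the Chinese Remainder Theorem:
M = product of moduli = 115
For equation 1: M_1 = 5, 5 ≡ 5 (mod 23), inverse of 5 mod 23 is 14 (check: 5 × 14 = 70 ≡ 1 (mod 23))
For equation 2: M_2 = 23, 23 ≡ 3 (mod 5), inverse of 23 mod 5 is 2 (check: 3 × 2 = 6 ≡ 1 (mod 5))
Combine: k ≡ Σ r_i×M_i×(M_i⁻¹ mod m_i) = 21×5×14 + 1×23×2 = 1470 + 46 = 1516
1516 mod 115 = 21
k ≡ 21 (mod 115)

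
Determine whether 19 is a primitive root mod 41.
p - 1 = 40 has prime divisors 2, 5. Check 19^(40/q) mod 41 for each: 19^(40/2) = 19^20 ≡ 40, 19^(40/5) = 19^8 ≡ 37 (mod 41). None of these is 1, so 19 has order 40 = φ(41), so it is a primitive root mod 41.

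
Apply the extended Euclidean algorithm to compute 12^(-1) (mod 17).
Extended GCD: 12(-7) + 17(5) = 1. So 12^(-1) ≡ 10 ≡ 10 (mod 17). Verify: 12 × 10 = 120 ≡ 1 (mod 17)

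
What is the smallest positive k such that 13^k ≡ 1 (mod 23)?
Powers of 13 mod 23: 13^1≡13, 13^2≡8, 13^3≡12, 13^4≡18, 13^5≡4, 13^6≡6, 13^7≡9, 13^8≡2, 13^9≡3, 13^10≡16, 13^11≡1. Order = 11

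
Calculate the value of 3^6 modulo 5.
6 = 4 + 2 (binary 110). Repeated squaring mod 5: 3^1 ≡ 3; 3^2 ≡ 3² = 9 ≡ 4; 3^4 ≡ 4² = 16 ≡ 1. Multiply: 3^6 = 3^4 × 3^2 ≡ 1 × 4 (mod 5): 1 × 4 = 4 ≡ 4. So 3^6 ≡ 4 (mod 5).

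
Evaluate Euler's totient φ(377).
336

Prime factorization: 377 = 13 × 29
Using the formula φ(n) = n × Π(1 - 1/p) for each prime factor p:
φ(377) = 377 × (1 - 1/13) × (1 - 1/29)
φ(377) = 336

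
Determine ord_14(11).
Powers of 11 mod 14: 11^1≡11, 11^2≡9, 11^3≡1. Order = 3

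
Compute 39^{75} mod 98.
15

Using successive squaring:
Binary expansion of 75: 1001011
Powers of 39 mod 98 (each is the square of the previous):
  39^1 ≡ 39 (mod 98)
  39^2 ≡ 39² = 1521 ≡ 51 (mod 98)
  39^4 ≡ 51² = 2601 ≡ 53 (mod 98)
  39^8 ≡ 53² = 2809 ≡ 65 (mod 98)
  39^16 ≡ 65² = 4225 ≡ 11 (mod 98)
  39^32 ≡ 11² = 121 ≡ 23 (mod 98)
  39^64 ≡ 23² = 529 ≡ 39 (mod 98)
75 = 64 + 8 + 2 + 1, so 39^75 = 39^64 × 39^8 × 39^2 × 39^1 ≡ 39 × 65 × 51 × 39 (mod 98)
Multiplying step by step:
  39 × 65 = 2535 ≡ 85 (mod 98)
  85 × 51 = 4335 ≡ 23 (mod 98)
  23 × 39 = 897 ≡ 15 (mod 98)
Result: 39^75 ≡ 15 (mod 98)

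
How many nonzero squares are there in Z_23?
For prime 23, there are (p-1)/2 = (23-1)/2 = 11 quadratic residues (excluding 0).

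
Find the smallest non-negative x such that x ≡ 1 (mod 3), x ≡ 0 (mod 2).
4

Using the Chinese Remainder Theorem:
M = product of moduli = 6
For equation 1: M_1 = 2, 2 ≡ 2 (mod 3), inverse of 2 mod 3 is 2 (check: 2 × 2 = 4 ≡ 1 (mod 3))
For equation 2: M_2 = 3, 3 ≡ 1 (mod 2), inverse of 3 mod 2 is 1 (check: 1 × 1 = 1 ≡ 1 (mod 2))
Combine: x ≡ Σ r_i×M_i×(M_i⁻¹ mod m_i) = 1×2×2 + 0×3×1 = 4 + 0 = 4
4 mod 6 = 4
x ≡ 4 (mod 6)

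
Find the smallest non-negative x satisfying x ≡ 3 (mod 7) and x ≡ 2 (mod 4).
M = 7 × 4 = 28. M₁ = 4, y₁ ≡ 2 (mod 7). M₂ = 7, y₂ ≡ 3 (mod 4). x = 3×4×2 + 2×7×3 ≡ 10 (mod 28)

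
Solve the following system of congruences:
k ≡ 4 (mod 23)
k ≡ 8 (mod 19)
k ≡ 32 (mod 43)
5708

Using the Chinese Remainder Theorem:
M = product of moduli = 18791
For equation 1: M_1 = 817, 817 ≡ 12 (mod 23), inverse of 817 mod 23 is 2 (check: 12 × 2 = 24 ≡ 1 (mod 23))
For equation 2: M_2 = 989, 989 ≡ 1 (mod 19), inverse of 989 mod 19 is 1 (check: 1 × 1 = 1 ≡ 1 (mod 19))
For equation 3: M_3 = 437, 437 ≡ 7 (mod 43), inverse of 437 mod 43 is 37 (check: 7 × 37 = 259 ≡ 1 (mod 43))
Combine: k ≡ Σ r_i×M_i×(M_i⁻¹ mod m_i) = 4×817×2 + 8×989×1 + 32×437×37 = 6536 + 7912 + 517408 = 531856
531856 mod 18791 = 5708
k ≡ 5708 (mod 18791)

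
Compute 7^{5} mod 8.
7

Using successive squaring:
Binary expansion of 5: 101
Powers of 7 mod 8 (each is the square of the previous):
  7^1 ≡ 7 (mod 8)
  7^2 ≡ 7² = 49 ≡ 1 (mod 8)
  7^4 ≡ 1² = 1 ≡ 1 (mod 8)
5 = 4 + 1, so 7^5 = 7^4 × 7^1 ≡ 1 × 7 (mod 8)
Multiplying step by step:
  1 × 7 = 7 ≡ 7 (mod 8)
Result: 7^5 ≡ 7 (mod 8)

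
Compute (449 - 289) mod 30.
10

(449 - 289) = 160
160 mod 30 = 10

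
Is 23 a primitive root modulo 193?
p - 1 = 192 has prime divisors 2, 3. Check 23^(192/q) mod 193 for each: 23^(192/2) = 23^96 ≡ 1, 23^(192/3) = 23^64 ≡ 1 (mod 193). Since 23^96 ≡ 1 (mod 193), the order of 23 divides 96 (in fact the order is 32) ≠ 192, so it is not a primitive root.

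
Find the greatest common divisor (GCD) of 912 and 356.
4

Using the Euclidean algorithm:
912 = 2 × 356 + 200
356 = 1 × 200 + 156
200 = 1 × 156 + 44
156 = 3 × 44 + 24
44 = 1 × 24 + 20
24 = 1 × 20 + 4
20 = 5 × 4 + 0

GCD(912, 356) = 4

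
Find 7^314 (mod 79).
Using Fermat: 7^{78} ≡ 1 (mod 79). 314 ≡ 2 (mod 78). So 7^{314} ≡ 7^{2} ≡ 49 (mod 79)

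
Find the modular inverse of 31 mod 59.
31^(-1) ≡ 40 (mod 59). Verification: 31 × 40 = 1240 ≡ 1 (mod 59)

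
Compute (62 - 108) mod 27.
8

(62 - 108) = -46
-46 mod 27 = 8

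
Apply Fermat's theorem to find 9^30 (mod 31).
By Fermat's Little Theorem, 9^{30} ≡ 1 (mod 31) since 31 is prime and gcd(9, 31) = 1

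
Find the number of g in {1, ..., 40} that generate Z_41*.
Number of primitive roots mod 41 = φ(40) = 16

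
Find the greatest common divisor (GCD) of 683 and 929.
1

Using the Euclidean algorithm:
683 = 0 × 929 + 683
929 = 1 × 683 + 246
683 = 2 × 246 + 191
246 = 1 × 191 + 55
191 = 3 × 55 + 26
55 = 2 × 26 + 3
26 = 8 × 3 + 2
3 = 1 × 2 + 1
2 = 2 × 1 + 0

GCD(683, 929) = 1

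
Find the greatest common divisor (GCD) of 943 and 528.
1

Using the Euclidean algorithm:
943 = 1 × 528 + 415
528 = 1 × 415 + 113
415 = 3 × 113 + 76
113 = 1 × 76 + 37
76 = 2 × 37 + 2
37 = 18 × 2 + 1
2 = 2 × 1 + 0

GCD(943, 528) = 1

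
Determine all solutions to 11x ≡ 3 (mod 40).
33

Since gcd(11, 40) = 1 divides 3, a solution exists.
Multiply both sides by the inverse of 11 mod 40:
  11^(-1) mod 40 = 11
  x ≡ 11 × 3 ≡ 33 ≡ 33 (mod 40)
Verification: 11 × 33 = 363 = 9 × 40 + 3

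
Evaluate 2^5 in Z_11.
5 = 4 + 1 (binary 101). Repeated squaring mod 11: 2^1 ≡ 2; 2^2 ≡ 2² = 4 ≡ 4; 2^4 ≡ 4² = 16 ≡ 5. Multiply: 2^5 = 2^4 × 2^1 ≡ 5 × 2 (mod 11): 5 × 2 = 10 ≡ 10. So 2^5 ≡ 10 (mod 11).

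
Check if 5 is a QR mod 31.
By Euler's criterion: 5^{15} ≡ 1 (mod 31). Since this equals 1, 5 is a QR.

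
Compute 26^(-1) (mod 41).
26^(-1) ≡ 30 (mod 41). Verification: 26 × 30 = 780 ≡ 1 (mod 41)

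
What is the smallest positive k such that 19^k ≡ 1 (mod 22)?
Powers of 19 mod 22: 19^1≡19, 19^2≡9, 19^3≡17, 19^4≡15, 19^5≡21, 19^6≡3, 19^7≡13, 19^8≡5, 19^9≡7, 19^10≡1. Order = 10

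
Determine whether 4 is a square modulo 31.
By Euler's criterion: 4^{15} ≡ 1 (mod 31). Since this equals 1, 4 is a QR.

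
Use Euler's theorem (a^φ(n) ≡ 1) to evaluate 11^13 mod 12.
By Euler: 11^{4} ≡ 1 (mod 12) since gcd(11, 12) = 1. 13 = 3×4 + 1. So 11^{13} ≡ 11^{1} ≡ 11 (mod 12)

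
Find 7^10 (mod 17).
10 = 8 + 2 (binary 1010). Repeated squaring mod 17: 7^1 ≡ 7; 7^2 ≡ 7² = 49 ≡ 15; 7^4 ≡ 15² = 225 ≡ 4; 7^8 ≡ 4² = 16 ≡ 16. Multiply: 7^10 = 7^8 × 7^2 ≡ 16 × 15 (mod 17): 16 × 15 = 240 ≡ 2. So 7^10 ≡ 2 (mod 17).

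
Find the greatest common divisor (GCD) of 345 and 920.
115

Using the Euclidean algorithm:
345 = 0 × 920 + 345
920 = 2 × 345 + 230
345 = 1 × 230 + 115
230 = 2 × 115 + 0

GCD(345, 920) = 115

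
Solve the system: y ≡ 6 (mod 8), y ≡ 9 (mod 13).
M = 8 × 13 = 104. M₁ = 13, y₁ ≡ 5 (mod 8). M₂ = 8, y₂ ≡ 5 (mod 13). y = 6×13×5 + 9×8×5 ≡ 22 (mod 104)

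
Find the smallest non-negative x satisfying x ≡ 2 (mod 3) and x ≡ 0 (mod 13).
M = 3 × 13 = 39. M₁ = 13, y₁ ≡ 1 (mod 3). M₂ = 3, y₂ ≡ 9 (mod 13). x = 2×13×1 + 0×3×9 ≡ 26 (mod 39)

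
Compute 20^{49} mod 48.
32

Using successive squaring:
Binary expansion of 49: 110001
Powers of 20 mod 48 (each is the square of the previous):
  20^1 ≡ 20 (mod 48)
  20^2 ≡ 20² = 400 ≡ 16 (mod 48)
  20^4 ≡ 16² = 256 ≡ 16 (mod 48)
  20^8 ≡ 16² = 256 ≡ 16 (mod 48)
  20^16 ≡ 16² = 256 ≡ 16 (mod 48)
  20^32 ≡ 16² = 256 ≡ 16 (mod 48)
49 = 32 + 16 + 1, so 20^49 = 20^32 × 20^16 × 20^1 ≡ 16 × 16 × 20 (mod 48)
Multiplying step by step:
  16 × 16 = 256 ≡ 16 (mod 48)
  16 × 20 = 320 ≡ 32 (mod 48)
Result: 20^49 ≡ 32 (mod 48)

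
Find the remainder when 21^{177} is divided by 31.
By Fermat: 21^{30} ≡ 1 (mod 31). 177 = 5×30 + 27. So 21^{177} ≡ 21^{27} ≡ 27 (mod 31)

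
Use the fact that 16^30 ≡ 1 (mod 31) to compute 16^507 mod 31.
By Fermat: 16^{30} ≡ 1 (mod 31). 507 ≡ 27 (mod 30). So 16^{507} ≡ 16^{27} ≡ 8 (mod 31)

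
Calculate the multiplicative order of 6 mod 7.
Powers of 6 mod 7: 6^1≡6, 6^2≡1. Order = 2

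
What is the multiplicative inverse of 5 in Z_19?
5^(-1) ≡ 4 (mod 19). Verification: 5 × 4 = 20 ≡ 1 (mod 19)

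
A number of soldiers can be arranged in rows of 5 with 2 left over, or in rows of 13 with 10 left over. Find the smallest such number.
M = 5 × 13 = 65. M₁ = 13, y₁ ≡ 2 (mod 5). M₂ = 5, y₂ ≡ 8 (mod 13). t = 2×13×2 + 10×5×8 ≡ 62 (mod 65). The smallest positive such number is 62.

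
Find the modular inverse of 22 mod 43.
22^(-1) ≡ 2 (mod 43). Verification: 22 × 2 = 44 ≡ 1 (mod 43)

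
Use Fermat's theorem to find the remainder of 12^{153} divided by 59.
21

By Fermat's Little Theorem, a^(p-1) ≡ 1 (mod p) for prime p and gcd(a, p) = 1
Here p = 59, so 12^58 ≡ 1 (mod 59)
We can reduce the exponent: 153 mod 58 = 37
So 12^153 ≡ 12^37 (mod 59)
Computing: 12^37 mod 59 = 21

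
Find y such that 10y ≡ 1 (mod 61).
10^(-1) ≡ 55 (mod 61). Verification: 10 × 55 = 550 ≡ 1 (mod 61)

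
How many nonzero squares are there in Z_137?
For prime 137, there are (p-1)/2 = (137-1)/2 = 68 quadratic residues (excluding 0).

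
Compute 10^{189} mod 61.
38

Using successive squaring:
Binary expansion of 189: 10111101
Powers of 10 mod 61 (each is the square of the previous):
  10^1 ≡ 10 (mod 61)
  10^2 ≡ 10² = 100 ≡ 39 (mod 61)
  10^4 ≡ 39² = 1521 ≡ 57 (mod 61)
  10^8 ≡ 57² = 3249 ≡ 16 (mod 61)
  10^16 ≡ 16² = 256 ≡ 12 (mod 61)
  10^32 ≡ 12² = 144 ≡ 22 (mod 61)
  10^64 ≡ 22² = 484 ≡ 57 (mod 61)
  10^128 ≡ 57² = 3249 ≡ 16 (mod 61)
189 = 128 + 32 + 16 + 8 + 4 + 1, so 10^189 = 10^128 × 10^32 × 10^16 × 10^8 × 10^4 × 10^1 ≡ 16 × 22 × 12 × 16 × 57 × 10 (mod 61)
Multiplying step by step:
  16 × 22 = 352 ≡ 47 (mod 61)
  47 × 12 = 564 ≡ 15 (mod 61)
  15 × 16 = 240 ≡ 57 (mod 61)
  57 × 57 = 3249 ≡ 16 (mod 61)
  16 × 10 = 160 ≡ 38 (mod 61)
Result: 10^189 ≡ 38 (mod 61)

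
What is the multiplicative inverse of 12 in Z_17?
10

Using Extended Euclidean Algorithm:
gcd(12, 17) = 1
Bezout coefficients: 12 × -7 + 17 × 5 = 1
So 12 × -7 ≡ 1 (mod 17)
The inverse is -7 mod 17 = 10
Verification: 12 × 10 = 120 = 7 × 17 + 1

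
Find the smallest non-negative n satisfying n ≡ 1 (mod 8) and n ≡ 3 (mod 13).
M = 8 × 13 = 104. M₁ = 13, y₁ ≡ 5 (mod 8). M₂ = 8, y₂ ≡ 5 (mod 13). n = 1×13×5 + 3×8×5 ≡ 81 (mod 104)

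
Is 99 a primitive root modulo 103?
Yes

To verify, check if 99^(102/q) ≢ 1 (mod 103) for each prime divisor q of 102
Divisors of 102 = 102: [1, 2, 3, 6, 17, 34, 51, 102]
  99^(102/17) = 99^6 ≡ 79 (mod 103)
  99^(102/2) = 99^51 ≡ 102 (mod 103)
  99^(102/3) = 99^34 ≡ 56 (mod 103)
Conclusion: 99 is a primitive root modulo 103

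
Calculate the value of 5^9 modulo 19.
9 = 8 + 1 (binary 1001). Repeated squaring mod 19: 5^1 ≡ 5; 5^2 ≡ 5² = 25 ≡ 6; 5^4 ≡ 6² = 36 ≡ 17; 5^8 ≡ 17² = 289 ≡ 4. Multiply: 5^9 = 5^8 × 5^1 ≡ 4 × 5 (mod 19): 4 × 5 = 20 ≡ 1. So 5^9 ≡ 1 (mod 19).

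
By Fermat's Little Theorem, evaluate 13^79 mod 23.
By Fermat: 13^{22} ≡ 1 (mod 23). 79 = 3×22 + 13. So 13^{79} ≡ 13^{13} ≡ 8 (mod 23)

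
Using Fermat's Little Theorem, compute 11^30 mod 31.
By Fermat's Little Theorem, 11^{30} ≡ 1 (mod 31) since 31 is prime and gcd(11, 31) = 1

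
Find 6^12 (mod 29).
Using repeated squaring. 12 = 8 + 4 (binary 1100). Repeated squaring mod 29: 6^1 ≡ 6; 6^2 ≡ 6² = 36 ≡ 7; 6^4 ≡ 7² = 49 ≡ 20; 6^8 ≡ 20² = 400 ≡ 23. Multiply: 6^12 = 6^8 × 6^4 ≡ 23 × 20 (mod 29): 23 × 20 = 460 ≡ 25. So 6^12 ≡ 25 (mod 29).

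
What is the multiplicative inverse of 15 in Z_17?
8

Using Extended Euclidean Algorithm:
gcd(15, 17) = 1
Bezout coefficients: 15 × 8 + 17 × -7 = 1
So 15 × 8 ≡ 1 (mod 17)
The inverse is 8 mod 17 = 8
Verification: 15 × 8 = 120 = 7 × 17 + 1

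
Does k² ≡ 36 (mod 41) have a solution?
By Euler's criterion: 36^{20} ≡ 1 (mod 41). Since this equals 1, 36 is a QR.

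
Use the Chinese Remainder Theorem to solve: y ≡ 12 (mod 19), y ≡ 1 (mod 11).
12

Using the Chinese Remainder Theorem:
M = product of moduli = 209
For equation 1: M_1 = 11, 11 ≡ 11 (mod 19), inverse of 11 mod 19 is 7 (check: 11 × 7 = 77 ≡ 1 (mod 19))
For equation 2: M_2 = 19, 19 ≡ 8 (mod 11), inverse of 19 mod 11 is 7 (check: 8 × 7 = 56 ≡ 1 (mod 11))
Combine: y ≡ Σ r_i×M_i×(M_i⁻¹ mod m_i) = 12×11×7 + 1×19×7 = 924 + 133 = 1057
1057 mod 209 = 12
y ≡ 12 (mod 209)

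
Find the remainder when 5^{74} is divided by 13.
By Fermat: 5^{12} ≡ 1 (mod 13). 74 = 6×12 + 2. So 5^{74} ≡ 5^{2} ≡ 12 (mod 13)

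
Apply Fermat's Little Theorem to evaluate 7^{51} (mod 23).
5

By Fermat's Little Theorem, a^(p-1) ≡ 1 (mod p) for prime p and gcd(a, p) = 1
Here p = 23, so 7^22 ≡ 1 (mod 23)
We can reduce the exponent: 51 mod 22 = 7
So 7^51 ≡ 7^7 (mod 23)
Computing: 7^7 mod 23 = 5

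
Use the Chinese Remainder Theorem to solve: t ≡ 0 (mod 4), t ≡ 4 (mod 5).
M = 4 × 5 = 20. M₁ = 5, y₁ ≡ 1 (mod 4). M₂ = 4, y₂ ≡ 4 (mod 5). t = 0×5×1 + 4×4×4 ≡ 4 (mod 20)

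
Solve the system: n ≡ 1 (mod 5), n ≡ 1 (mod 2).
M = 5 × 2 = 10. M₁ = 2, y₁ ≡ 3 (mod 5). M₂ = 5, y₂ ≡ 1 (mod 2). n = 1×2×3 + 1×5×1 ≡ 1 (mod 10)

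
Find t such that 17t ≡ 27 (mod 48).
27

Since gcd(17, 48) = 1 divides 27, a solution exists.
Multiply both sides by the inverse of 17 mod 48:
  17^(-1) mod 48 = 17
  x ≡ 17 × 27 ≡ 459 ≡ 27 (mod 48)
Verification: 17 × 27 = 459 = 9 × 48 + 27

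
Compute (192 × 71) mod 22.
14

(192 × 71) = 13632
13632 mod 22 = 14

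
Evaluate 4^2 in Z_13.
2 = 2 (binary 10). Repeated squaring mod 13: 4^1 ≡ 4; 4^2 ≡ 4² = 16 ≡ 3. So 4^2 ≡ 3 (mod 13).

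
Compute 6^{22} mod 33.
3

Using successive squaring:
Binary expansion of 22: 10110
Powers of 6 mod 33 (each is the square of the previous):
  6^1 ≡ 6 (mod 33)
  6^2 ≡ 6² = 36 ≡ 3 (mod 33)
  6^4 ≡ 3² = 9 ≡ 9 (mod 33)
  6^8 ≡ 9² = 81 ≡ 15 (mod 33)
  6^16 ≡ 15² = 225 ≡ 27 (mod 33)
22 = 16 + 4 + 2, so 6^22 = 6^16 × 6^4 × 6^2 ≡ 27 × 9 × 3 (mod 33)
Multiplying step by step:
  27 × 9 = 243 ≡ 12 (mod 33)
  12 × 3 = 36 ≡ 3 (mod 33)
Result: 6^22 ≡ 3 (mod 33)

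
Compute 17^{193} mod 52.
17

Using successive squaring:
Binary expansion of 193: 11000001
Powers of 17 mod 52 (each is the square of the previous):
  17^1 ≡ 17 (mod 52)
  17^2 ≡ 17² = 289 ≡ 29 (mod 52)
  17^4 ≡ 29² = 841 ≡ 9 (mod 52)
  17^8 ≡ 9² = 81 ≡ 29 (mod 52)
  17^16 ≡ 29² = 841 ≡ 9 (mod 52)
  17^32 ≡ 9² = 81 ≡ 29 (mod 52)
  17^64 ≡ 29² = 841 ≡ 9 (mod 52)
  17^128 ≡ 9² = 81 ≡ 29 (mod 52)
193 = 128 + 64 + 1, so 17^193 = 17^128 × 17^64 × 17^1 ≡ 29 × 9 × 17 (mod 52)
Multiplying step by step:
  29 × 9 = 261 ≡ 1 (mod 52)
  1 × 17 = 17 ≡ 17 (mod 52)
Result: 17^193 ≡ 17 (mod 52)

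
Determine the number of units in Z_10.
4

Prime factorization: 10 = 2 × 5
Using the formula φ(n) = n × Π(1 - 1/p) for each prime factor p:
φ(10) = 10 × (1 - 1/2) × (1 - 1/5)
φ(10) = 4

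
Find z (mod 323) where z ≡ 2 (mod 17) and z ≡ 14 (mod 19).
M = 17 × 19 = 323. M₁ = 19, y₁ ≡ 9 (mod 17). M₂ = 17, y₂ ≡ 9 (mod 19). z = 2×19×9 + 14×17×9 ≡ 223 (mod 323)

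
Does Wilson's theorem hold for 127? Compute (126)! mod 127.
(126)! mod 127 = 126. Since this equals -1 (mod 127), Wilson confirms 127 is prime.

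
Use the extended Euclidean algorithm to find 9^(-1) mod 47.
Extended GCD: 9(21) + 47(-4) = 1. So 9^(-1) ≡ 21 ≡ 21 (mod 47). Verify: 9 × 21 = 189 ≡ 1 (mod 47)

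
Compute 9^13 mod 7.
Using Fermat: 9^{6} ≡ 1 (mod 7). 13 ≡ 1 (mod 6). So 9^{13} ≡ 9^{1} ≡ 2 (mod 7)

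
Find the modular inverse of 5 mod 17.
5^(-1) ≡ 7 (mod 17). Verification: 5 × 7 = 35 ≡ 1 (mod 17)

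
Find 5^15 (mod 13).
Using Fermat: 5^{12} ≡ 1 (mod 13). 15 ≡ 3 (mod 12). So 5^{15} ≡ 5^{3} ≡ 8 (mod 13)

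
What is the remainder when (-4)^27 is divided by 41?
Using repeated squaring. (-4) ≡ 37 (mod 41). 27 = 16 + 8 + 2 + 1 (binary 11011). Repeated squaring mod 41: 37^1 ≡ 37; 37^2 ≡ 37² = 1369 ≡ 16; 37^4 ≡ 16² = 256 ≡ 10; 37^8 ≡ 10² = 100 ≡ 18; 37^16 ≡ 18² = 324 ≡ 37. Multiply: (-4)^27 ≡ 37^16 × 37^8 × 37^2 × 37^1 ≡ 37 × 18 × 16 × 37 (mod 41): 37 × 18 = 666 ≡ 10; 10 × 16 = 160 ≡ 37; 37 × 37 = 1369 ≡ 16. So (-4)^27 ≡ 16 (mod 41).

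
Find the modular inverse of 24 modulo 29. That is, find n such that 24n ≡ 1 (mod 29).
23

Using Extended Euclidean Algorithm:
gcd(24, 29) = 1
Bezout coefficients: 24 × -6 + 29 × 5 = 1
So 24 × -6 ≡ 1 (mod 29)
The inverse is -6 mod 29 = 23
Verification: 24 × 23 = 552 = 19 × 29 + 1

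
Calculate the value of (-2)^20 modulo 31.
Using repeated squaring. (-2) ≡ 29 (mod 31). 20 = 16 + 4 (binary 10100). Repeated squaring mod 31: 29^1 ≡ 29; 29^2 ≡ 29² = 841 ≡ 4; 29^4 ≡ 4² = 16 ≡ 16; 29^8 ≡ 16² = 256 ≡ 8; 29^16 ≡ 8² = 64 ≡ 2. Multiply: (-2)^20 ≡ 29^16 × 29^4 ≡ 2 × 16 (mod 31): 2 × 16 = 32 ≡ 1. So (-2)^20 ≡ 1 (mod 31).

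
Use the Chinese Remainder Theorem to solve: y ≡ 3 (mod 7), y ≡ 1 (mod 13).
M = 7 × 13 = 91. M₁ = 13, y₁ ≡ 6 (mod 7). M₂ = 7, y₂ ≡ 2 (mod 13). y = 3×13×6 + 1×7×2 ≡ 66 (mod 91)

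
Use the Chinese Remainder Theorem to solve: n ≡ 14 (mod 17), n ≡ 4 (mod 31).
M = 17 × 31 = 527. M₁ = 31, y₁ ≡ 11 (mod 17). M₂ = 17, y₂ ≡ 11 (mod 31). n = 14×31×11 + 4×17×11 ≡ 252 (mod 527)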